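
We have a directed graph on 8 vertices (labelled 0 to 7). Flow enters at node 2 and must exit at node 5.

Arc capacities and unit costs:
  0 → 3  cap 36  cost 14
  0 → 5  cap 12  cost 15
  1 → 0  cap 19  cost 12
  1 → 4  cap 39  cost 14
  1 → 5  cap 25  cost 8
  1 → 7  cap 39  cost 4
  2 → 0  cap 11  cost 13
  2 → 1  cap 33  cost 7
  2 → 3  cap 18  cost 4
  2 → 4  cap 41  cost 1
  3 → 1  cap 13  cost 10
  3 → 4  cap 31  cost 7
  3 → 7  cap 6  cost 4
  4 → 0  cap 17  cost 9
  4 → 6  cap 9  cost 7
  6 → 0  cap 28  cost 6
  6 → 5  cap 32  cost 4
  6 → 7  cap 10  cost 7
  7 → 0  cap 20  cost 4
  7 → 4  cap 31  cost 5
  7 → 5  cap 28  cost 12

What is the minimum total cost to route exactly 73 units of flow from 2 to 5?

shortest-cost path #1: 2→4→6→5 push 9 @ unit cost 12 (adds 108)
shortest-cost path #2: 2→1→5 push 25 @ unit cost 15 (adds 375)
shortest-cost path #3: 2→3→7→5 push 6 @ unit cost 20 (adds 120)
shortest-cost path #4: 2→1→7→5 push 8 @ unit cost 23 (adds 184)
shortest-cost path #5: 2→4→0→5 push 12 @ unit cost 25 (adds 300)
shortest-cost path #6: 2→3→1→7→5 push 12 @ unit cost 30 (adds 360)
shortest-cost path #7: 2→4→0→3→1→7→5 push 1 @ unit cost 50 (adds 50)
total cost = 1497

Minimum cost for 73 units: 1497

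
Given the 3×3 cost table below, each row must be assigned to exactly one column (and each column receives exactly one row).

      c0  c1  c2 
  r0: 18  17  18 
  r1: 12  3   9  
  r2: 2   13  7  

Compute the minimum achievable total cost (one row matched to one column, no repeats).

Minimum assignment cost: 23

optimal assignment: row0→col2 (cost 18), row1→col1 (cost 3), row2→col0 (cost 2)
total = 18 + 3 + 2 = 23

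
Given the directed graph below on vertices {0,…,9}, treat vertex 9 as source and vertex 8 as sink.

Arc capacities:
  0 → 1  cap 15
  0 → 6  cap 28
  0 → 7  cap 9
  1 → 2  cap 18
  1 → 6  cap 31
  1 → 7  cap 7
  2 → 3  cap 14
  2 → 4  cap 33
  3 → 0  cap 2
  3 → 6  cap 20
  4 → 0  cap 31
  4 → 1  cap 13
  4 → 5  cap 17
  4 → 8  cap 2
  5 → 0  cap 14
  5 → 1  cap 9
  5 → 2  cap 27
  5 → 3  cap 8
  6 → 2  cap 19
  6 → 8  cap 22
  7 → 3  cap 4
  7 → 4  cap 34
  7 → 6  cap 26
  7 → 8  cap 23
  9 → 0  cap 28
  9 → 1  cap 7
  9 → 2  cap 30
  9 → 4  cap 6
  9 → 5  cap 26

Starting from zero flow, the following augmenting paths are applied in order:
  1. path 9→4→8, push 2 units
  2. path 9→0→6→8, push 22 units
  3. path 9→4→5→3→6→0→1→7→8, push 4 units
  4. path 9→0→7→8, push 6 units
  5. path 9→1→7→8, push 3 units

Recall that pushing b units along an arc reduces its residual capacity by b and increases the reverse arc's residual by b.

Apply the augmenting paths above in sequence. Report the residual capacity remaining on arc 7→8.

Residual capacity of (7,8): 10

after path 1 (9→4→8, push 2): res(7,8)=23
after path 2 (9→0→6→8, push 22): res(7,8)=23
after path 3 (9→4→5→3→6→0→1→7→8, push 4): res(7,8)=19
after path 4 (9→0→7→8, push 6): res(7,8)=13
after path 5 (9→1→7→8, push 3): res(7,8)=10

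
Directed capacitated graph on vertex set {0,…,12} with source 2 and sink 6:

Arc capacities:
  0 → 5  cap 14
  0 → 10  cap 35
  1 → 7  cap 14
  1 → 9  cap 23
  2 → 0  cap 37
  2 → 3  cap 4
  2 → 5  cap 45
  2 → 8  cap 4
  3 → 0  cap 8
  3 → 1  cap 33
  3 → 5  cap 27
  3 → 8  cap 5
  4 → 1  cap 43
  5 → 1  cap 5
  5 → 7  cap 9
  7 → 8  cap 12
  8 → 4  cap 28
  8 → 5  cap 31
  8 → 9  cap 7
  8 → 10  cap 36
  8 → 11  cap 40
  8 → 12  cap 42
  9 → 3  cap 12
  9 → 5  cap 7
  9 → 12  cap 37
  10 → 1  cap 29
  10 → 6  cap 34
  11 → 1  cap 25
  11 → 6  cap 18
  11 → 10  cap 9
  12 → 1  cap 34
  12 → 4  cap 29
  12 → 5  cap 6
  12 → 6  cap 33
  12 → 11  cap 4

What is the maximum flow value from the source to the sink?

augment #1: 2→0→10→6 bottleneck 34, total now 34
augment #2: 2→8→11→6 bottleneck 4, total now 38
augment #3: 2→3→8→11→6 bottleneck 4, total now 42
augment #4: 2→5→1→9→12→6 bottleneck 5, total now 47
augment #5: 2→5→7→8→11→6 bottleneck 9, total now 56
augment #6: 2→0→10→1→9→12→6 bottleneck 1, total now 57

Maximum flow value: 57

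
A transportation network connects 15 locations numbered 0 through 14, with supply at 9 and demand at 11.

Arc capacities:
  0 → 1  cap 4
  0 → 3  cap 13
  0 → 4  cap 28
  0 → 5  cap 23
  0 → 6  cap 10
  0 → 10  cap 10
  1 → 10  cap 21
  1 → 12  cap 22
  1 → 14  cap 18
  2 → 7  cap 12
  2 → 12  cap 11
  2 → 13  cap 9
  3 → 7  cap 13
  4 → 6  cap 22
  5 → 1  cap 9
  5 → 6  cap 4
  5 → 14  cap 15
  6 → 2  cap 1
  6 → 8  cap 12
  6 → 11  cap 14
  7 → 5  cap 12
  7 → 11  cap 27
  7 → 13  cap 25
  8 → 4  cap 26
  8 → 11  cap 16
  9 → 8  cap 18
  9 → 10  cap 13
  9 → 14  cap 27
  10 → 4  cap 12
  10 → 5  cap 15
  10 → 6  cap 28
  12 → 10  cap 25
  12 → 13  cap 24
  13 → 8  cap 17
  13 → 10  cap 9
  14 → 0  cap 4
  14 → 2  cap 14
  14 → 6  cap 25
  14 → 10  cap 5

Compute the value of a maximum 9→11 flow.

augment #1: 9→8→11 bottleneck 16, total now 16
augment #2: 9→10→6→11 bottleneck 13, total now 29
augment #3: 9→14→6→11 bottleneck 1, total now 30
augment #4: 9→14→2→7→11 bottleneck 12, total now 42
augment #5: 9→14→0→3→7→11 bottleneck 4, total now 46

Maximum flow value: 46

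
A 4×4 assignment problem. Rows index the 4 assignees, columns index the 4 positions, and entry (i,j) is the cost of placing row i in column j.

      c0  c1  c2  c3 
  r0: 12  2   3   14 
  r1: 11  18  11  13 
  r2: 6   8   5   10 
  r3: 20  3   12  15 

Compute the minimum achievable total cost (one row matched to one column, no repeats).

optimal assignment: row0→col2 (cost 3), row1→col3 (cost 13), row2→col0 (cost 6), row3→col1 (cost 3)
total = 3 + 13 + 6 + 3 = 25

Minimum assignment cost: 25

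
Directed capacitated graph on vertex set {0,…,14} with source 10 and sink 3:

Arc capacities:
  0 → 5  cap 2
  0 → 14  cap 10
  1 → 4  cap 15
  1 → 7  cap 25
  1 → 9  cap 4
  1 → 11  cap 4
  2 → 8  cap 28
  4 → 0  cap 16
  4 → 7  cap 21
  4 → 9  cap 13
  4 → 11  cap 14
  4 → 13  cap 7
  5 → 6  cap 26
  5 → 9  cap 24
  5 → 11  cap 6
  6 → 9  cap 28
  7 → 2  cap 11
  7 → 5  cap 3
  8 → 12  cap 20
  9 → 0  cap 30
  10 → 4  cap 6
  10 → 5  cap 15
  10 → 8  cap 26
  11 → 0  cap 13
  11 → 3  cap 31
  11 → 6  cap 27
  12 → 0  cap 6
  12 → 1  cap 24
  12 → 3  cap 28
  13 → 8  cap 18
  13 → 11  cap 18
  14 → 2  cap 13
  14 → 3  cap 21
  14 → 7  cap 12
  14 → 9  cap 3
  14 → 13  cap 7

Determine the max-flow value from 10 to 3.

augment #1: 10→4→11→3 bottleneck 6, total now 6
augment #2: 10→5→11→3 bottleneck 6, total now 12
augment #3: 10→8→12→3 bottleneck 20, total now 32
augment #4: 10→5→9→0→14→3 bottleneck 9, total now 41

Maximum flow value: 41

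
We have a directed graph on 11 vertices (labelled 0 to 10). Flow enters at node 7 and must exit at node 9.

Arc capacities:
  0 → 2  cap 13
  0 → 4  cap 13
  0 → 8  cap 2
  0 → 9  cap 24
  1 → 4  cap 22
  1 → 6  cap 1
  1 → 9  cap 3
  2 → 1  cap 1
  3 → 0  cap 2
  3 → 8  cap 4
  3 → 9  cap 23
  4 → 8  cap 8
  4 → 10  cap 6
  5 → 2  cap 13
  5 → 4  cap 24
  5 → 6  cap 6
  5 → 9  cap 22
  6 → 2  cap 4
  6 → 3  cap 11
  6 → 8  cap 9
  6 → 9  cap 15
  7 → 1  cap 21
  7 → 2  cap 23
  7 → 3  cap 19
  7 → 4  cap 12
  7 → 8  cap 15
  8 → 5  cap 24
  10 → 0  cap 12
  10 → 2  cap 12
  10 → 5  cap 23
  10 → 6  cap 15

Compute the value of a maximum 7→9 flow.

augment #1: 7→1→9 bottleneck 3, total now 3
augment #2: 7→3→9 bottleneck 19, total now 22
augment #3: 7→1→6→9 bottleneck 1, total now 23
augment #4: 7→8→5→9 bottleneck 15, total now 38
augment #5: 7→4→8→5→9 bottleneck 7, total now 45
augment #6: 7→4→10→0→9 bottleneck 5, total now 50
augment #7: 7→1→4→10→0→9 bottleneck 1, total now 51
augment #8: 7→1→4→8→5→6→9 bottleneck 1, total now 52

Maximum flow value: 52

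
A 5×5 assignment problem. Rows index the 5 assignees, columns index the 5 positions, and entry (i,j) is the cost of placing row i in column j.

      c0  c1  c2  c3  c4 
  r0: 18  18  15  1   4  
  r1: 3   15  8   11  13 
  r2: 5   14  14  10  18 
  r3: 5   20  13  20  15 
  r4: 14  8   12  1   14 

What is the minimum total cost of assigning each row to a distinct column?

optimal assignment: row0→col4 (cost 4), row1→col2 (cost 8), row2→col1 (cost 14), row3→col0 (cost 5), row4→col3 (cost 1)
total = 4 + 8 + 14 + 5 + 1 = 32

Minimum assignment cost: 32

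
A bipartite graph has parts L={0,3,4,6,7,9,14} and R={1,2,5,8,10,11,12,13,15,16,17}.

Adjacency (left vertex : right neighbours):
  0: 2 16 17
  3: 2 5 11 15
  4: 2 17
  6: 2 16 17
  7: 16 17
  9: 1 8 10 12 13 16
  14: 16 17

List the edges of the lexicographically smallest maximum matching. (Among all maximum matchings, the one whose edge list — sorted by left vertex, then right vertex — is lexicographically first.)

Lex-smallest maximum matching: {(0,2), (3,5), (4,17), (6,16), (9,1)}

|M| = 5 (so the lex-smallest maximum matching has 5 edges)
process left vertices in ascending order; for each, take the smallest-labelled available neighbour that still permits 5 edges overall, or leave it unmatched if none does
lex-smallest matching: {0-2, 3-5, 4-17, 6-16, 9-1}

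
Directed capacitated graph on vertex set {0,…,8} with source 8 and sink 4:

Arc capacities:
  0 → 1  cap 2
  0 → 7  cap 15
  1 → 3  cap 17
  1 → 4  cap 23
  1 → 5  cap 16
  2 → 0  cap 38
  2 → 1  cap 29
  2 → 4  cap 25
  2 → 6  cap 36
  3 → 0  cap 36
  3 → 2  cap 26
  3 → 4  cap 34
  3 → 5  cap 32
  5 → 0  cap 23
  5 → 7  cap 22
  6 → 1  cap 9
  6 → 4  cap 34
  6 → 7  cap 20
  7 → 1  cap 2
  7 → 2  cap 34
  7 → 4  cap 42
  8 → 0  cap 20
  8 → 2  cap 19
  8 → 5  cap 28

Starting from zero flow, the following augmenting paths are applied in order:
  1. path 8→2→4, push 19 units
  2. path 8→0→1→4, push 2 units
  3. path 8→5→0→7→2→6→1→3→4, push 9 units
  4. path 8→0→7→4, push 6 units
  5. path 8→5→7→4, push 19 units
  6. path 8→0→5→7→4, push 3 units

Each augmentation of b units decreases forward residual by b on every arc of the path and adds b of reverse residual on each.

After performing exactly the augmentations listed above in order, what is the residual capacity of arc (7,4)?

after path 1 (8→2→4, push 19): res(7,4)=42
after path 2 (8→0→1→4, push 2): res(7,4)=42
after path 3 (8→5→0→7→2→6→1→3→4, push 9): res(7,4)=42
after path 4 (8→0→7→4, push 6): res(7,4)=36
after path 5 (8→5→7→4, push 19): res(7,4)=17
after path 6 (8→0→5→7→4, push 3): res(7,4)=14

Residual capacity of (7,4): 14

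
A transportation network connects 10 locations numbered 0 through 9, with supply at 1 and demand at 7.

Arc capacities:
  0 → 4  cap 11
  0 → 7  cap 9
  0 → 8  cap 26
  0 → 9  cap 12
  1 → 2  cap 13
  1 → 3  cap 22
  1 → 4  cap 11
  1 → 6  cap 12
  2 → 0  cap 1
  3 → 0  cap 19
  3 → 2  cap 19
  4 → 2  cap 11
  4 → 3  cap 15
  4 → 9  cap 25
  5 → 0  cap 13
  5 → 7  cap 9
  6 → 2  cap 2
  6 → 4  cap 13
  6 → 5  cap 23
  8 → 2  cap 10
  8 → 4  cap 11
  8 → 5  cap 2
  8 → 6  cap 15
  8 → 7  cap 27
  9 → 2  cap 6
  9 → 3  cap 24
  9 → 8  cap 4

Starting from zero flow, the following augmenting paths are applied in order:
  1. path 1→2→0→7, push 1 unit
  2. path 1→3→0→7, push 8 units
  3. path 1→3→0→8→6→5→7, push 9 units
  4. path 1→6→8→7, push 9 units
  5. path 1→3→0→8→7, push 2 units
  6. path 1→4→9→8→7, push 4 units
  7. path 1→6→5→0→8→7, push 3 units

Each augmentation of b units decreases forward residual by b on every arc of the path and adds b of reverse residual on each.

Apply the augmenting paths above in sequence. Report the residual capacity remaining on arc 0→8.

after path 1 (1→2→0→7, push 1): res(0,8)=26
after path 2 (1→3→0→7, push 8): res(0,8)=26
after path 3 (1→3→0→8→6→5→7, push 9): res(0,8)=17
after path 4 (1→6→8→7, push 9): res(0,8)=17
after path 5 (1→3→0→8→7, push 2): res(0,8)=15
after path 6 (1→4→9→8→7, push 4): res(0,8)=15
after path 7 (1→6→5→0→8→7, push 3): res(0,8)=12

Residual capacity of (0,8): 12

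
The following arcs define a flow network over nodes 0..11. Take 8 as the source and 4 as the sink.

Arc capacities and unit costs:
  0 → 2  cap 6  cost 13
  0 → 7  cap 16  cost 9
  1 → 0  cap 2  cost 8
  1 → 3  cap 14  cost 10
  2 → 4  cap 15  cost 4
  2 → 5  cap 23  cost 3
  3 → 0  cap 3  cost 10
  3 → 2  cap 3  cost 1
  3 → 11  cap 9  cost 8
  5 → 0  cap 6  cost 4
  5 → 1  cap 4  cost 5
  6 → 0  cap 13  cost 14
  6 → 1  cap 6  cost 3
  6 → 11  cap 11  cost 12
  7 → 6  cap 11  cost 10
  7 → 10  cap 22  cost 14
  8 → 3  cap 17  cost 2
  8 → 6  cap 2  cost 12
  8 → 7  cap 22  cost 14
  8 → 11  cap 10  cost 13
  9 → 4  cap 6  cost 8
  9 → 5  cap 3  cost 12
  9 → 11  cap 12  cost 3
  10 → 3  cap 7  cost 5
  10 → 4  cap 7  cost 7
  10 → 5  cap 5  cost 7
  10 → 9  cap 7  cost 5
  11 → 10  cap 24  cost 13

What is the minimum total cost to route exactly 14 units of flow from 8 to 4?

Minimum cost for 14 units: 354

shortest-cost path #1: 8→3→2→4 push 3 @ unit cost 7 (adds 21)
shortest-cost path #2: 8→3→0→2→4 push 3 @ unit cost 29 (adds 87)
shortest-cost path #3: 8→3→11→10→4 push 7 @ unit cost 30 (adds 210)
shortest-cost path #4: 8→3→11→10→9→4 push 1 @ unit cost 36 (adds 36)
total cost = 354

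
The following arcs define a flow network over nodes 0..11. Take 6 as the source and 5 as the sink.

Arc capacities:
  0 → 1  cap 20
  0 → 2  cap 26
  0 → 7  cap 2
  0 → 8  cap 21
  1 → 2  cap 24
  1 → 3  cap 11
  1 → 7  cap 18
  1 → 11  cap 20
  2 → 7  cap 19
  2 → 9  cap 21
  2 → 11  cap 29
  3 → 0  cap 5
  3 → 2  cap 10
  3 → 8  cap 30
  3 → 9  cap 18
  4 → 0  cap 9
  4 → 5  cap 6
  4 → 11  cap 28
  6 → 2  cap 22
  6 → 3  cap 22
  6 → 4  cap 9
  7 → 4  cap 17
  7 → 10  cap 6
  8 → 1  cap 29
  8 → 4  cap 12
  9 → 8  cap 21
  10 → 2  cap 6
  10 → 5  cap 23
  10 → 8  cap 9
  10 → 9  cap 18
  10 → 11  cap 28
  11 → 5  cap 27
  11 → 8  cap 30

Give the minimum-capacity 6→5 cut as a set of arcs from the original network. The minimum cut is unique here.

Min-cut arcs: {(4,5), (7,10), (11,5)} (total capacity 39)

augment #1: 6→4→5 push 6
augment #2: 6→2→11→5 push 22
augment #3: 6→4→11→5 push 3
augment #4: 6→3→2→11→5 push 2
augment #5: 6→3→0→7→10→5 push 2
augment #6: 6→3→2→7→10→5 push 4
max flow = 39; residual-reachable set from 6 gives S-side
cut edges (S→T): {(4,5), (7,10), (11,5)} total cap 39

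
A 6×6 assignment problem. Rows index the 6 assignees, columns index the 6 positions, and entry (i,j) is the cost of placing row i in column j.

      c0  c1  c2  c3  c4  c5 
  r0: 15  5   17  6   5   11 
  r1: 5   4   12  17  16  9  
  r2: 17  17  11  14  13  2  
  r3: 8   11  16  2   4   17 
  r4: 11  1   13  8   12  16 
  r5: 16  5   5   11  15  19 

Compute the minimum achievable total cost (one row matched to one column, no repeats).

Minimum assignment cost: 20

optimal assignment: row0→col4 (cost 5), row1→col0 (cost 5), row2→col5 (cost 2), row3→col3 (cost 2), row4→col1 (cost 1), row5→col2 (cost 5)
total = 5 + 5 + 2 + 2 + 1 + 5 = 20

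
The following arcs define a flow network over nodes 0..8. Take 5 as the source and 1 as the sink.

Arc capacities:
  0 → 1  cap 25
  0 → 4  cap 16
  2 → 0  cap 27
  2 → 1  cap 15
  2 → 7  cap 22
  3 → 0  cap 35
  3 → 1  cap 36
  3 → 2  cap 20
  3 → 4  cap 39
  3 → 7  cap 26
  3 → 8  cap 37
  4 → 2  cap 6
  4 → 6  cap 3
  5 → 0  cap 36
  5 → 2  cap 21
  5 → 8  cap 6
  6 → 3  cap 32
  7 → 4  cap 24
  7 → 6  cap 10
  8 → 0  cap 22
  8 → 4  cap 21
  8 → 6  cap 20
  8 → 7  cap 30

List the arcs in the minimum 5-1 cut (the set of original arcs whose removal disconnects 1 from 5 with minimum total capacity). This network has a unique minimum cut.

augment #1: 5→0→1 push 25
augment #2: 5→2→1 push 15
augment #3: 5→8→6→3→1 push 6
augment #4: 5→0→4→6→3→1 push 3
augment #5: 5→2→7→6→3→1 push 6
augment #6: 5→0→4→2→7→6→3→1 push 4
max flow = 59; residual-reachable set from 5 gives S-side
cut edges (S→T): {(0,1), (2,1), (4,6), (5,8), (7,6)} total cap 59

Min-cut arcs: {(0,1), (2,1), (4,6), (5,8), (7,6)} (total capacity 59)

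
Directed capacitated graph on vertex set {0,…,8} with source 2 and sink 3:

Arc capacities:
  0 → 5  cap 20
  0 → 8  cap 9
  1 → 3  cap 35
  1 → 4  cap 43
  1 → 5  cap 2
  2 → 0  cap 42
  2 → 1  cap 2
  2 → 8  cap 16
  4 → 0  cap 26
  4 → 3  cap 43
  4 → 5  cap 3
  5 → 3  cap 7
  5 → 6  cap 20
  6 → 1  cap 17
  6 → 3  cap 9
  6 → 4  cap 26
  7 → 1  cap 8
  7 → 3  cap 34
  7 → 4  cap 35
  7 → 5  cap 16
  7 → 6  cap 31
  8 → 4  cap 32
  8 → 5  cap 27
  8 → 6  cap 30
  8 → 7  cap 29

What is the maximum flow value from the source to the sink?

augment #1: 2→1→3 bottleneck 2, total now 2
augment #2: 2→0→5→3 bottleneck 7, total now 9
augment #3: 2→8→4→3 bottleneck 16, total now 25
augment #4: 2→0→5→6→3 bottleneck 9, total now 34
augment #5: 2→0→8→4→3 bottleneck 9, total now 43
augment #6: 2→0→5→6→1→3 bottleneck 4, total now 47

Maximum flow value: 47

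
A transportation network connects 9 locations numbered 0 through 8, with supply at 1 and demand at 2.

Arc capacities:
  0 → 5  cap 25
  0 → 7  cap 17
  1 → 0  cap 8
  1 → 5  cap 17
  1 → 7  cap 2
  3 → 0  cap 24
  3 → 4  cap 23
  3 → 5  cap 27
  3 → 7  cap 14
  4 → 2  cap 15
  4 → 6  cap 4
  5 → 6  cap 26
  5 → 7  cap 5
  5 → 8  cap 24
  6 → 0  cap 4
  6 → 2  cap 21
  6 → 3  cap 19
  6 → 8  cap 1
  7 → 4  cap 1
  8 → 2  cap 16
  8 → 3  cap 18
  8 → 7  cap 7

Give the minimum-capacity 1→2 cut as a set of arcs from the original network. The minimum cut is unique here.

augment #1: 1→5→6→2 push 17
augment #2: 1→7→4→2 push 1
augment #3: 1→0→5→6→2 push 4
augment #4: 1→0→5→8→2 push 4
max flow = 26; residual-reachable set from 1 gives S-side
cut edges (S→T): {(1,0), (1,5), (7,4)} total cap 26

Min-cut arcs: {(1,0), (1,5), (7,4)} (total capacity 26)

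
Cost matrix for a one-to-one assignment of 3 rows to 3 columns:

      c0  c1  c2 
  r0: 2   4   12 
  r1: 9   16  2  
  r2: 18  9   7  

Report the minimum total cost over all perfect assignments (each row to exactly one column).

Minimum assignment cost: 13

optimal assignment: row0→col0 (cost 2), row1→col2 (cost 2), row2→col1 (cost 9)
total = 2 + 2 + 9 = 13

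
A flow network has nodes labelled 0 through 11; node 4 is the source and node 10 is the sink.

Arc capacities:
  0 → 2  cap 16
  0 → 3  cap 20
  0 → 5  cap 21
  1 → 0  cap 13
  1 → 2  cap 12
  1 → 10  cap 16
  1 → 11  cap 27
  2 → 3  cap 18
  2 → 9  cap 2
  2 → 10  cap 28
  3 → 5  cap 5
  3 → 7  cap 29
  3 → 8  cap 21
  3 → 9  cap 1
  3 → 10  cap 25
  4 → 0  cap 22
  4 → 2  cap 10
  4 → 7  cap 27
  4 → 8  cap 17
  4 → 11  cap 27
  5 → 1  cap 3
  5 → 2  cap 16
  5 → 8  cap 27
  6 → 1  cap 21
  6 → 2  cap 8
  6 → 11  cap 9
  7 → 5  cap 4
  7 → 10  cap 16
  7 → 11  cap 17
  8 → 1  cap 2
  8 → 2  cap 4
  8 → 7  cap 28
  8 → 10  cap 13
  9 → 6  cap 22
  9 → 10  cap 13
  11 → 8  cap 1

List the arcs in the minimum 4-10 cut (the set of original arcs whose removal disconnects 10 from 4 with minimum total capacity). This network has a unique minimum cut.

Min-cut arcs: {(4,0), (4,2), (4,8), (7,5), (7,10), (11,8)} (total capacity 70)

augment #1: 4→2→10 push 10
augment #2: 4→7→10 push 16
augment #3: 4→8→10 push 13
augment #4: 4→0→2→10 push 16
augment #5: 4→0→3→10 push 6
augment #6: 4→8→1→10 push 2
augment #7: 4→8→2→10 push 2
augment #8: 4→7→5→1→10 push 3
augment #9: 4→7→5→2→3→10 push 1
augment #10: 4→11→8→2→3→10 push 1
max flow = 70; residual-reachable set from 4 gives S-side
cut edges (S→T): {(4,0), (4,2), (4,8), (7,5), (7,10), (11,8)} total cap 70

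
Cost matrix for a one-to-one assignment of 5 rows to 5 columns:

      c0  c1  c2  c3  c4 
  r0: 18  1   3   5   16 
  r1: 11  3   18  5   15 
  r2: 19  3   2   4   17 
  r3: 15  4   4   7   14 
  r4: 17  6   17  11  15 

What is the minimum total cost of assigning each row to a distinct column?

optimal assignment: row0→col1 (cost 1), row1→col0 (cost 11), row2→col3 (cost 4), row3→col2 (cost 4), row4→col4 (cost 15)
total = 1 + 11 + 4 + 4 + 15 = 35

Minimum assignment cost: 35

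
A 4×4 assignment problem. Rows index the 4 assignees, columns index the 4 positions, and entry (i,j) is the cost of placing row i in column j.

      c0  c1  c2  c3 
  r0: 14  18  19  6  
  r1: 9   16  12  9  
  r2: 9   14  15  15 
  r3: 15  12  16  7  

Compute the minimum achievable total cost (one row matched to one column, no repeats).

optimal assignment: row0→col3 (cost 6), row1→col2 (cost 12), row2→col0 (cost 9), row3→col1 (cost 12)
total = 6 + 12 + 9 + 12 = 39

Minimum assignment cost: 39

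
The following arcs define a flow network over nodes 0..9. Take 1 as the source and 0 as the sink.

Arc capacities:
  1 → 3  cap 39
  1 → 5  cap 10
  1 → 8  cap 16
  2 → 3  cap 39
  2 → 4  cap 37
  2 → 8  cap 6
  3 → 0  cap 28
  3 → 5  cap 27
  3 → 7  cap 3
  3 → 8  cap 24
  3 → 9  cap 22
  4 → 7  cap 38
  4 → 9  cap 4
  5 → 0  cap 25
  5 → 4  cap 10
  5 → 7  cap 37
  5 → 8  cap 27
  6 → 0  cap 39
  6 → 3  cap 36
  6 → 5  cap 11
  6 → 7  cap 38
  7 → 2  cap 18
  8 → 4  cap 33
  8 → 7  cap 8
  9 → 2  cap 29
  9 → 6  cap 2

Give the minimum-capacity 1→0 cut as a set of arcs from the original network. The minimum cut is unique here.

augment #1: 1→3→0 push 28
augment #2: 1→5→0 push 10
augment #3: 1→3→5→0 push 11
augment #4: 1→8→4→9→6→0 push 2
augment #5: 1→8→7→2→3→5→0 push 4
max flow = 55; residual-reachable set from 1 gives S-side
cut edges (S→T): {(3,0), (5,0), (9,6)} total cap 55

Min-cut arcs: {(3,0), (5,0), (9,6)} (total capacity 55)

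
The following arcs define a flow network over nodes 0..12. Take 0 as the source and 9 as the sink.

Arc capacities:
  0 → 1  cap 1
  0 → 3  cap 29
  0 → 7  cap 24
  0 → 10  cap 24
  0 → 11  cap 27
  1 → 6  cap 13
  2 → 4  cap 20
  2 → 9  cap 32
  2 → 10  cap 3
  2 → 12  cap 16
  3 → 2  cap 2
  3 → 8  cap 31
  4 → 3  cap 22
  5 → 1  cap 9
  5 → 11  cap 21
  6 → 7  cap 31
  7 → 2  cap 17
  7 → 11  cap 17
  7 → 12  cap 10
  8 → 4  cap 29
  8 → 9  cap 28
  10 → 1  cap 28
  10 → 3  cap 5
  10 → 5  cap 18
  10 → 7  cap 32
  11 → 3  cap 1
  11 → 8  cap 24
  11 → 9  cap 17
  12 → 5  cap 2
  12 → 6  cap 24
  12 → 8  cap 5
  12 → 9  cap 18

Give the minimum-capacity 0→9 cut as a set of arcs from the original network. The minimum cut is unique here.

Min-cut arcs: {(3,2), (7,2), (7,12), (8,9), (11,9)} (total capacity 74)

augment #1: 0→11→9 push 17
augment #2: 0→3→2→9 push 2
augment #3: 0→3→8→9 push 27
augment #4: 0→7→2→9 push 17
augment #5: 0→7→12→9 push 7
augment #6: 0→11→8→9 push 1
augment #7: 0→10→7→12→9 push 3
max flow = 74; residual-reachable set from 0 gives S-side
cut edges (S→T): {(3,2), (7,2), (7,12), (8,9), (11,9)} total cap 74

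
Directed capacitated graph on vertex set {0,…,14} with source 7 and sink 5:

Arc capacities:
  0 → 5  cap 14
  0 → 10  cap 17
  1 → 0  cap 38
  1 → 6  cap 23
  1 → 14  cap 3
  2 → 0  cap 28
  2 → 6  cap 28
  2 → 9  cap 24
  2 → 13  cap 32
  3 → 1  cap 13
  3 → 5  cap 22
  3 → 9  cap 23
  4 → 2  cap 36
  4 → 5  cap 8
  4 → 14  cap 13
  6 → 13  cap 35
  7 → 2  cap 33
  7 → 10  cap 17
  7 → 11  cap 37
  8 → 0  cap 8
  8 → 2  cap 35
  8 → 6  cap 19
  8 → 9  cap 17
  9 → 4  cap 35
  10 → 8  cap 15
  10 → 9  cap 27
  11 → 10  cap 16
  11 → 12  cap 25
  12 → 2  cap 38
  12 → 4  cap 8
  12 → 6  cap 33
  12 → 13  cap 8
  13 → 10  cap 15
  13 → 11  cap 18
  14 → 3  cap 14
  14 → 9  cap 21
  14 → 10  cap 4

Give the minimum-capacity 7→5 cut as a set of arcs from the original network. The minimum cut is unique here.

augment #1: 7→2→0→5 push 14
augment #2: 7→2→9→4→5 push 8
augment #3: 7→2→9→4→14→3→5 push 11
augment #4: 7→10→9→4→14→3→5 push 2
max flow = 35; residual-reachable set from 7 gives S-side
cut edges (S→T): {(0,5), (4,5), (4,14)} total cap 35

Min-cut arcs: {(0,5), (4,5), (4,14)} (total capacity 35)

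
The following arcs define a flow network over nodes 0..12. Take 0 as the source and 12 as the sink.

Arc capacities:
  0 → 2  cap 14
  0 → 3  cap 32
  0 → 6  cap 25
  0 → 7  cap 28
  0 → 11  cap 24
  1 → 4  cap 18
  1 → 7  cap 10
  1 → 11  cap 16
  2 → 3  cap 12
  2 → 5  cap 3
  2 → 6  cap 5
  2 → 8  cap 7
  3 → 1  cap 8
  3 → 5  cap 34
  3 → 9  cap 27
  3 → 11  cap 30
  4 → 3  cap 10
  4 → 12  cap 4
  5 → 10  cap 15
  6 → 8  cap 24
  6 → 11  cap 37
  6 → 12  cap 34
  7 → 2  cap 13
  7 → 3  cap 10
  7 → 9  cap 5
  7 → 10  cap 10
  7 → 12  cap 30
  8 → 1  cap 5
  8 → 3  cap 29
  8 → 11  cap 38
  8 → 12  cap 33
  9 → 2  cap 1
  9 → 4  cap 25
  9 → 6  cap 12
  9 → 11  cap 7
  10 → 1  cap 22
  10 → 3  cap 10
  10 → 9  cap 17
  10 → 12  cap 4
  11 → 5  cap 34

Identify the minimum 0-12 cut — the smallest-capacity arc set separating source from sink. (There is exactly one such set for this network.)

Min-cut arcs: {(0,6), (2,6), (2,8), (4,12), (7,12), (9,6), (10,12)} (total capacity 87)

augment #1: 0→6→12 push 25
augment #2: 0→7→12 push 28
augment #3: 0→2→6→12 push 5
augment #4: 0→2→8→12 push 7
augment #5: 0→2→5→10→12 push 2
augment #6: 0→3→1→4→12 push 4
augment #7: 0→3→1→7→12 push 2
augment #8: 0→3→5→10→12 push 2
augment #9: 0→3→9→6→12 push 4
augment #10: 0→3→9→6→8→12 push 8
max flow = 87; residual-reachable set from 0 gives S-side
cut edges (S→T): {(0,6), (2,6), (2,8), (4,12), (7,12), (9,6), (10,12)} total cap 87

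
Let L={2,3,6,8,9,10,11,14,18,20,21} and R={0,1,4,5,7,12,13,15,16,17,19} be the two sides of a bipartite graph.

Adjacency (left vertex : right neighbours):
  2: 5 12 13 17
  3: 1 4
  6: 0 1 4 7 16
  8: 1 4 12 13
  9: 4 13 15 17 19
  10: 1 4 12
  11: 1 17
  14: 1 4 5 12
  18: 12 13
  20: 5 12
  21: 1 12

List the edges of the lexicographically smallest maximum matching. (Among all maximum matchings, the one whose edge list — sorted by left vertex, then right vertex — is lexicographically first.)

|M| = 8 (so the lex-smallest maximum matching has 8 edges)
process left vertices in ascending order; for each, take the smallest-labelled available neighbour that still permits 8 edges overall, or leave it unmatched if none does
lex-smallest matching: {2-5, 3-1, 6-0, 8-4, 9-15, 10-12, 11-17, 18-13}

Lex-smallest maximum matching: {(2,5), (3,1), (6,0), (8,4), (9,15), (10,12), (11,17), (18,13)}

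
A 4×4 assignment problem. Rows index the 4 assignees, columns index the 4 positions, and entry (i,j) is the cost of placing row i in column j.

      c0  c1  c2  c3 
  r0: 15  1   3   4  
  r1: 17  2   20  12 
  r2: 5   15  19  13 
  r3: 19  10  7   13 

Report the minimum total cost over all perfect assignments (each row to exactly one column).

optimal assignment: row0→col3 (cost 4), row1→col1 (cost 2), row2→col0 (cost 5), row3→col2 (cost 7)
total = 4 + 2 + 5 + 7 = 18

Minimum assignment cost: 18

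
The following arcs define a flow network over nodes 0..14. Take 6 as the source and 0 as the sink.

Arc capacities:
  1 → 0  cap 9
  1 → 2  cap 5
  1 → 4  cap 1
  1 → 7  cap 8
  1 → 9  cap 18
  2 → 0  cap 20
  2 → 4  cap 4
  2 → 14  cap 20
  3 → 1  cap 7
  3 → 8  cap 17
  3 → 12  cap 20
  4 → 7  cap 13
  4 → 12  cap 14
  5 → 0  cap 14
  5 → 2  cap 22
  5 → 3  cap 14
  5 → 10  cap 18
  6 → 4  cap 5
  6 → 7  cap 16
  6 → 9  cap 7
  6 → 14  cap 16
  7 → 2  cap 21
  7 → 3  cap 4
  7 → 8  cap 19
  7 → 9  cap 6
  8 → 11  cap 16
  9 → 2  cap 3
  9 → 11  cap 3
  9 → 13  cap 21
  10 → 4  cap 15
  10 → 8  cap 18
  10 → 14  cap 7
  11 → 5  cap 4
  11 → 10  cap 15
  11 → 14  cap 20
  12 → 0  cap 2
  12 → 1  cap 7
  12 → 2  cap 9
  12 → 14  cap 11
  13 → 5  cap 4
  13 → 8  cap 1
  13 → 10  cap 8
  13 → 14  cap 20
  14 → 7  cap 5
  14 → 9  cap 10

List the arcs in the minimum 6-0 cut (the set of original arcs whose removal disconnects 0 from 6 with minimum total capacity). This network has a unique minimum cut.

augment #1: 6→4→12→0 push 2
augment #2: 6→7→2→0 push 16
augment #3: 6→9→2→0 push 3
augment #4: 6→4→7→2→0 push 1
augment #5: 6→4→12→1→0 push 2
augment #6: 6→9→11→5→0 push 3
augment #7: 6→9→13→5→0 push 1
augment #8: 6→14→7→3→1→0 push 4
augment #9: 6→14→9→13→5→0 push 3
augment #10: 6→14→7→4→12→1→0 push 1
augment #11: 6→14→9→13→8→11→5→0 push 1
augment #12: 6→14→9→13→10→4→12→1→0 push 2
max flow = 39; residual-reachable set from 6 gives S-side
cut edges (S→T): {(1,0), (2,0), (11,5), (12,0), (13,5)} total cap 39

Min-cut arcs: {(1,0), (2,0), (11,5), (12,0), (13,5)} (total capacity 39)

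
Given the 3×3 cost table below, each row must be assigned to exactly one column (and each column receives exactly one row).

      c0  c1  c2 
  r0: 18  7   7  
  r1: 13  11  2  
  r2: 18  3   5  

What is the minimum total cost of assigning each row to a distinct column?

one of 2 optimal assignments: row0→col0 (cost 18), row1→col2 (cost 2), row2→col1 (cost 3)
total = 18 + 2 + 3 = 23

Minimum assignment cost: 23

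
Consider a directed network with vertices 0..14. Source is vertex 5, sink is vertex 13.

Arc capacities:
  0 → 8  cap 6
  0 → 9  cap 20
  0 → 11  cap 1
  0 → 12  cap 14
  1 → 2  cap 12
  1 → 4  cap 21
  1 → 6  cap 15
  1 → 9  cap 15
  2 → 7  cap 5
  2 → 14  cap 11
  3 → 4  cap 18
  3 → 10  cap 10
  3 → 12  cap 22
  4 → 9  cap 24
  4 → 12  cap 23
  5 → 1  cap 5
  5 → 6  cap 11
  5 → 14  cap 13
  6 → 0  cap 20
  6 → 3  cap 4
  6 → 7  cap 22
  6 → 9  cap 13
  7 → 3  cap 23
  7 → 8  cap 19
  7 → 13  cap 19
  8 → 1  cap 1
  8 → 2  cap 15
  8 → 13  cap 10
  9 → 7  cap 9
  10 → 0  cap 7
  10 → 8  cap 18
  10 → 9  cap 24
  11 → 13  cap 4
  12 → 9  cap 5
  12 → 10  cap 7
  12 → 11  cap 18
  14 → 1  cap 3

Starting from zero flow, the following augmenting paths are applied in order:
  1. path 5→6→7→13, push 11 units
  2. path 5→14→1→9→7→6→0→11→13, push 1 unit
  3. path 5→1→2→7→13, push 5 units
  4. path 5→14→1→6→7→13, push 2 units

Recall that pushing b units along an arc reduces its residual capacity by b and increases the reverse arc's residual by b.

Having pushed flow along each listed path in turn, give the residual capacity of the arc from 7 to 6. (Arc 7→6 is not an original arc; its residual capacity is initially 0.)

after path 1 (5→6→7→13, push 11): res(7,6)=11
after path 2 (5→14→1→9→7→6→0→11→13, push 1): res(7,6)=10
after path 3 (5→1→2→7→13, push 5): res(7,6)=10
after path 4 (5→14→1→6→7→13, push 2): res(7,6)=12

Residual capacity of (7,6): 12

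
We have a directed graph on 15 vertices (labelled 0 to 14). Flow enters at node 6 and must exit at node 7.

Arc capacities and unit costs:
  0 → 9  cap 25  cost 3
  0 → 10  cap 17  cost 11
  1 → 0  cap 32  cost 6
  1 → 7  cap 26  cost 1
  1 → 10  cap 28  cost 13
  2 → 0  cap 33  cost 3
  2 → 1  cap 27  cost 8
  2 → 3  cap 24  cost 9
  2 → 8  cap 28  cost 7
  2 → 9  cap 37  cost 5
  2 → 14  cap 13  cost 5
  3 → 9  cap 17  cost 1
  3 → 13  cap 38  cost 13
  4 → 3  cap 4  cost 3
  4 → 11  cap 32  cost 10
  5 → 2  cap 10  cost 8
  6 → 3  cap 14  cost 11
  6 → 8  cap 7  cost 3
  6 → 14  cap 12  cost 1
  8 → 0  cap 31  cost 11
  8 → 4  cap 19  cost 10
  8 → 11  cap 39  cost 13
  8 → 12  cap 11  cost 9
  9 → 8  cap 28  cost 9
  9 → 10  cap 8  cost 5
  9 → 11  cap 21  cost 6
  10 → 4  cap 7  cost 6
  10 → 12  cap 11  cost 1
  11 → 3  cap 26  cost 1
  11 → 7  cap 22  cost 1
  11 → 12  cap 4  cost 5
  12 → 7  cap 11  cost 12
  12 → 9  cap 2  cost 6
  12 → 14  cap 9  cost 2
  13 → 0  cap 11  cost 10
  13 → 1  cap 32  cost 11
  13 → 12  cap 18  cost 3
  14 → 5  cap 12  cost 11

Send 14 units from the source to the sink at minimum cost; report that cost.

Minimum cost for 14 units: 252

shortest-cost path #1: 6→8→11→7 push 7 @ unit cost 17 (adds 119)
shortest-cost path #2: 6→3→9→11→7 push 7 @ unit cost 19 (adds 133)
total cost = 252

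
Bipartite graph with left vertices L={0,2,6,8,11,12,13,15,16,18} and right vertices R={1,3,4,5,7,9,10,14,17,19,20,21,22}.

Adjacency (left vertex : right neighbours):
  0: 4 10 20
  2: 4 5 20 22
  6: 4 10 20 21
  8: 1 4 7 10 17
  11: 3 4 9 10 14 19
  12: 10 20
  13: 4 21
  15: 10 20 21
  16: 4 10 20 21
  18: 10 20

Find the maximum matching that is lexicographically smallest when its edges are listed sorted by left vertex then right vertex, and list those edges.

Lex-smallest maximum matching: {(0,4), (2,5), (6,10), (8,1), (11,3), (12,20), (13,21)}

|M| = 7 (so the lex-smallest maximum matching has 7 edges)
process left vertices in ascending order; for each, take the smallest-labelled available neighbour that still permits 7 edges overall, or leave it unmatched if none does
lex-smallest matching: {0-4, 2-5, 6-10, 8-1, 11-3, 12-20, 13-21}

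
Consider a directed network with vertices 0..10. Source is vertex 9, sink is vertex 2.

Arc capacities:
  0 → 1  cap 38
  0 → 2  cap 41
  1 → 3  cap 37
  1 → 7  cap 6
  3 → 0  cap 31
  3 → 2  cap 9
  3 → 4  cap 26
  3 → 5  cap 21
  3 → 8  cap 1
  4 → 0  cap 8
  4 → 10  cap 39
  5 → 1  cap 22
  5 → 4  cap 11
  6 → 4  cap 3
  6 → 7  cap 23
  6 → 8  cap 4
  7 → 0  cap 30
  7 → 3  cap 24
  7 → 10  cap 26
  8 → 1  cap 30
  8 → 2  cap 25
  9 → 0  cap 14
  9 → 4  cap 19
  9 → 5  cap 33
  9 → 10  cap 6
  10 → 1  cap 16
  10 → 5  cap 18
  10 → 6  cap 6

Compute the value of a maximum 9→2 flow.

augment #1: 9→0→2 bottleneck 14, total now 14
augment #2: 9→4→0→2 bottleneck 8, total now 22
augment #3: 9→5→1→3→2 bottleneck 9, total now 31
augment #4: 9→10→6→8→2 bottleneck 4, total now 35
augment #5: 9→5→1→3→0→2 bottleneck 13, total now 48
augment #6: 9→10→1→3→0→2 bottleneck 2, total now 50
augment #7: 9→4→10→1→3→0→2 bottleneck 4, total now 54
augment #8: 9→4→10→1→3→8→2 bottleneck 1, total now 55

Maximum flow value: 55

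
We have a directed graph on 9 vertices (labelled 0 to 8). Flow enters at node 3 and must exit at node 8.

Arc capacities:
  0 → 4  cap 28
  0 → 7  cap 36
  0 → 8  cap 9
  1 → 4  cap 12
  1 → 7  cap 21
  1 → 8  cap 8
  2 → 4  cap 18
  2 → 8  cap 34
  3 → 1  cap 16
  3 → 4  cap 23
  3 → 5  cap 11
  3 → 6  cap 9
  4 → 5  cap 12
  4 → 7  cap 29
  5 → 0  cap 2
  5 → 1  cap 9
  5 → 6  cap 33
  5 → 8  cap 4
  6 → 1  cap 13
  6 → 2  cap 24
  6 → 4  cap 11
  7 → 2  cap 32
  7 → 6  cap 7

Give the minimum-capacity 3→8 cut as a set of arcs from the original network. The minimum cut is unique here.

augment #1: 3→1→8 push 8
augment #2: 3→5→8 push 4
augment #3: 3→5→0→8 push 2
augment #4: 3→6→2→8 push 9
augment #5: 3→1→7→2→8 push 8
augment #6: 3→4→7→2→8 push 17
max flow = 48; residual-reachable set from 3 gives S-side
cut edges (S→T): {(1,8), (2,8), (5,0), (5,8)} total cap 48

Min-cut arcs: {(1,8), (2,8), (5,0), (5,8)} (total capacity 48)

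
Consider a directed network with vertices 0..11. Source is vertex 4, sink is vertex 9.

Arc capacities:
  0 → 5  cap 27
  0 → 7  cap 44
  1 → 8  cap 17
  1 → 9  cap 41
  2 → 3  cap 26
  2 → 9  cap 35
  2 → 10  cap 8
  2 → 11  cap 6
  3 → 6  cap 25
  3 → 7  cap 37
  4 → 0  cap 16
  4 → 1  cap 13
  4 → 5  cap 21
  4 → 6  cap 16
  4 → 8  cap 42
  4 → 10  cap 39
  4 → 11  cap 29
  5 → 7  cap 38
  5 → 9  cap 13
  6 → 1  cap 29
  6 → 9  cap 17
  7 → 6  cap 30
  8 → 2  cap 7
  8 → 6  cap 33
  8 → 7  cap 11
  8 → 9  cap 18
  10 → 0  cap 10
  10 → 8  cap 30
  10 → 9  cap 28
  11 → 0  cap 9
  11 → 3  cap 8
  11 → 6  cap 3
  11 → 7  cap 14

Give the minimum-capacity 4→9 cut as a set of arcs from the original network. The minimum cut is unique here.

augment #1: 4→1→9 push 13
augment #2: 4→5→9 push 13
augment #3: 4→6→9 push 16
augment #4: 4→8→9 push 18
augment #5: 4→10→9 push 28
augment #6: 4→8→2→9 push 7
augment #7: 4→8→6→9 push 1
augment #8: 4→8→6→1→9 push 16
augment #9: 4→11→6→1→9 push 3
augment #10: 4→0→7→6→1→9 push 9
max flow = 124; residual-reachable set from 4 gives S-side
cut edges (S→T): {(1,9), (5,9), (6,9), (8,2), (8,9), (10,9)} total cap 124

Min-cut arcs: {(1,9), (5,9), (6,9), (8,2), (8,9), (10,9)} (total capacity 124)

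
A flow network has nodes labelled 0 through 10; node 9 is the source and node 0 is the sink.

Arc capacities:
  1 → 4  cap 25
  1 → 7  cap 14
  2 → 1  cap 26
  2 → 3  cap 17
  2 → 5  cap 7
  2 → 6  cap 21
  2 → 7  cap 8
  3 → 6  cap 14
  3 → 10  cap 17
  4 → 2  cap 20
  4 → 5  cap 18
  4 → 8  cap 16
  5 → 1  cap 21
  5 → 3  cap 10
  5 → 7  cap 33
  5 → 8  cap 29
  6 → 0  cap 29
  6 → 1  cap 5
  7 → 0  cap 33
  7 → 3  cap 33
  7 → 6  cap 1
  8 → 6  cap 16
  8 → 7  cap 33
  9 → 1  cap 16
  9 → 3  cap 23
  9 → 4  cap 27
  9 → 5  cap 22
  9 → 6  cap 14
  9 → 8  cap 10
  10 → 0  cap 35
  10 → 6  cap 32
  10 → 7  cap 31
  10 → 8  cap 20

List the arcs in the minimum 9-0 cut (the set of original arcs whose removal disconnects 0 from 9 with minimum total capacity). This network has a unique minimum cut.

Min-cut arcs: {(3,10), (6,0), (7,0)} (total capacity 79)

augment #1: 9→6→0 push 14
augment #2: 9→1→7→0 push 14
augment #3: 9→3→6→0 push 14
augment #4: 9→3→10→0 push 9
augment #5: 9→5→7→0 push 19
augment #6: 9→8→6→0 push 1
augment #7: 9→5→3→10→0 push 3
augment #8: 9→4→2→3→10→0 push 5
max flow = 79; residual-reachable set from 9 gives S-side
cut edges (S→T): {(3,10), (6,0), (7,0)} total cap 79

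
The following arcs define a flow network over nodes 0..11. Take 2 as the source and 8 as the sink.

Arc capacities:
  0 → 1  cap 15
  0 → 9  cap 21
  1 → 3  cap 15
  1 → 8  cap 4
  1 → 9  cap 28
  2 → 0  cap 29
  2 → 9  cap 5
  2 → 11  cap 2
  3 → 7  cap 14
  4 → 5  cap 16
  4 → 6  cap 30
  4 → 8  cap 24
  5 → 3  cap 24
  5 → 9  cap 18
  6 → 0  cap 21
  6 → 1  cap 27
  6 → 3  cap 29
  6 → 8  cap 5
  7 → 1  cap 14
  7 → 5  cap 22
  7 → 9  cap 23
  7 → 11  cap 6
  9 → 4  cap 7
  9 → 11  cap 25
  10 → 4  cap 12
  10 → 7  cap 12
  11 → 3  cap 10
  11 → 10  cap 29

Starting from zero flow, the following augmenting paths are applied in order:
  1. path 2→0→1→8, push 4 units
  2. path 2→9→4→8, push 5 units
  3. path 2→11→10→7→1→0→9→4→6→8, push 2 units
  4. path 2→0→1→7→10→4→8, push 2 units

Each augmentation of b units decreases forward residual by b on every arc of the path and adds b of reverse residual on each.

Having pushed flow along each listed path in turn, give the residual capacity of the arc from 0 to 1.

Residual capacity of (0,1): 11

after path 1 (2→0→1→8, push 4): res(0,1)=11
after path 2 (2→9→4→8, push 5): res(0,1)=11
after path 3 (2→11→10→7→1→0→9→4→6→8, push 2): res(0,1)=13
after path 4 (2→0→1→7→10→4→8, push 2): res(0,1)=11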